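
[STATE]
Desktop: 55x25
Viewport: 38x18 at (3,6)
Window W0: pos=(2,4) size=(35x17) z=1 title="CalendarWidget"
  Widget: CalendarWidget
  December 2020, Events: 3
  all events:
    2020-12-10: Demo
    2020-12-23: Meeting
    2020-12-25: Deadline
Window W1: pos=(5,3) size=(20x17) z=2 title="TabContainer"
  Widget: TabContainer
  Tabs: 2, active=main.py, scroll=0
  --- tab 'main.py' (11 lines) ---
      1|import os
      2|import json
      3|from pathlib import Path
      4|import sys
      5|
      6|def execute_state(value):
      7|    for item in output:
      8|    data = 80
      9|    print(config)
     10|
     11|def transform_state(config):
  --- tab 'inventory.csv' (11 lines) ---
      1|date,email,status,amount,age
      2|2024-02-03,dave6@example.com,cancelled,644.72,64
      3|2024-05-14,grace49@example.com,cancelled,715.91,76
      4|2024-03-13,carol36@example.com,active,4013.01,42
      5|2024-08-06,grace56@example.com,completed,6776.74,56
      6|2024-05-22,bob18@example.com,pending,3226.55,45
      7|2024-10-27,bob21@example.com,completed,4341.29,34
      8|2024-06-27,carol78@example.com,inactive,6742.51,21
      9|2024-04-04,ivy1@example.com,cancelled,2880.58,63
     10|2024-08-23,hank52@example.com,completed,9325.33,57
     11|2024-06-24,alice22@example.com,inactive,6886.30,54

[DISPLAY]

──┃[main.py]│ invento┃───────────┨    
  ┃──────────────────┃0          ┃    
Mo┃import os         ┃           ┃    
  ┃import json       ┃           ┃    
 7┃from pathlib impor┃           ┃    
14┃import sys        ┃           ┃    
21┃                  ┃           ┃    
28┃def execute_state(┃           ┃    
  ┃    for item in ou┃           ┃    
  ┃    data = 80     ┃           ┃    
  ┃    print(config) ┃           ┃    
  ┃                  ┃           ┃    
  ┃def transform_stat┃           ┃    
  ┗━━━━━━━━━━━━━━━━━━┛           ┃    
━━━━━━━━━━━━━━━━━━━━━━━━━━━━━━━━━┛    
                                      
                                      
                                      


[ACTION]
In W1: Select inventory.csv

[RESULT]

──┃ main.py │[invento┃───────────┨    
  ┃──────────────────┃0          ┃    
Mo┃date,email,status,┃           ┃    
  ┃2024-02-03,dave6@e┃           ┃    
 7┃2024-05-14,grace49┃           ┃    
14┃2024-03-13,carol36┃           ┃    
21┃2024-08-06,grace56┃           ┃    
28┃2024-05-22,bob18@e┃           ┃    
  ┃2024-10-27,bob21@e┃           ┃    
  ┃2024-06-27,carol78┃           ┃    
  ┃2024-04-04,ivy1@ex┃           ┃    
  ┃2024-08-23,hank52@┃           ┃    
  ┃2024-06-24,alice22┃           ┃    
  ┗━━━━━━━━━━━━━━━━━━┛           ┃    
━━━━━━━━━━━━━━━━━━━━━━━━━━━━━━━━━┛    
                                      
                                      
                                      


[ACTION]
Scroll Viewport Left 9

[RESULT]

  ┠──┃ main.py │[invento┃───────────┨ 
  ┃  ┃──────────────────┃0          ┃ 
  ┃Mo┃date,email,status,┃           ┃ 
  ┃  ┃2024-02-03,dave6@e┃           ┃ 
  ┃ 7┃2024-05-14,grace49┃           ┃ 
  ┃14┃2024-03-13,carol36┃           ┃ 
  ┃21┃2024-08-06,grace56┃           ┃ 
  ┃28┃2024-05-22,bob18@e┃           ┃ 
  ┃  ┃2024-10-27,bob21@e┃           ┃ 
  ┃  ┃2024-06-27,carol78┃           ┃ 
  ┃  ┃2024-04-04,ivy1@ex┃           ┃ 
  ┃  ┃2024-08-23,hank52@┃           ┃ 
  ┃  ┃2024-06-24,alice22┃           ┃ 
  ┃  ┗━━━━━━━━━━━━━━━━━━┛           ┃ 
  ┗━━━━━━━━━━━━━━━━━━━━━━━━━━━━━━━━━┛ 
                                      
                                      
                                      


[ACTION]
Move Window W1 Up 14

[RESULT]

  ┠──┃2024-02-03,dave6@e┃───────────┨ 
  ┃  ┃2024-05-14,grace49┃0          ┃ 
  ┃Mo┃2024-03-13,carol36┃           ┃ 
  ┃  ┃2024-08-06,grace56┃           ┃ 
  ┃ 7┃2024-05-22,bob18@e┃           ┃ 
  ┃14┃2024-10-27,bob21@e┃           ┃ 
  ┃21┃2024-06-27,carol78┃           ┃ 
  ┃28┃2024-04-04,ivy1@ex┃           ┃ 
  ┃  ┃2024-08-23,hank52@┃           ┃ 
  ┃  ┃2024-06-24,alice22┃           ┃ 
  ┃  ┗━━━━━━━━━━━━━━━━━━┛           ┃ 
  ┃                                 ┃ 
  ┃                                 ┃ 
  ┃                                 ┃ 
  ┗━━━━━━━━━━━━━━━━━━━━━━━━━━━━━━━━━┛ 
                                      
                                      
                                      


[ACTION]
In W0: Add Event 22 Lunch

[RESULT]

  ┠──┃2024-02-03,dave6@e┃───────────┨ 
  ┃  ┃2024-05-14,grace49┃0          ┃ 
  ┃Mo┃2024-03-13,carol36┃           ┃ 
  ┃  ┃2024-08-06,grace56┃           ┃ 
  ┃ 7┃2024-05-22,bob18@e┃           ┃ 
  ┃14┃2024-10-27,bob21@e┃           ┃ 
  ┃21┃2024-06-27,carol78┃7          ┃ 
  ┃28┃2024-04-04,ivy1@ex┃           ┃ 
  ┃  ┃2024-08-23,hank52@┃           ┃ 
  ┃  ┃2024-06-24,alice22┃           ┃ 
  ┃  ┗━━━━━━━━━━━━━━━━━━┛           ┃ 
  ┃                                 ┃ 
  ┃                                 ┃ 
  ┃                                 ┃ 
  ┗━━━━━━━━━━━━━━━━━━━━━━━━━━━━━━━━━┛ 
                                      
                                      
                                      


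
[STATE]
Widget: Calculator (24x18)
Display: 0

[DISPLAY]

                       0
┌───┬───┬───┬───┐       
│ 7 │ 8 │ 9 │ ÷ │       
├───┼───┼───┼───┤       
│ 4 │ 5 │ 6 │ × │       
├───┼───┼───┼───┤       
│ 1 │ 2 │ 3 │ - │       
├───┼───┼───┼───┤       
│ 0 │ . │ = │ + │       
├───┼───┼───┼───┤       
│ C │ MC│ MR│ M+│       
└───┴───┴───┴───┘       
                        
                        
                        
                        
                        
                        


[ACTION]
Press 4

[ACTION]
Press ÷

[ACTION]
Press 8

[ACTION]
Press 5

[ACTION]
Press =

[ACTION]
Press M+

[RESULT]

           0.04705882353
┌───┬───┬───┬───┐       
│ 7 │ 8 │ 9 │ ÷ │       
├───┼───┼───┼───┤       
│ 4 │ 5 │ 6 │ × │       
├───┼───┼───┼───┤       
│ 1 │ 2 │ 3 │ - │       
├───┼───┼───┼───┤       
│ 0 │ . │ = │ + │       
├───┼───┼───┼───┤       
│ C │ MC│ MR│ M+│       
└───┴───┴───┴───┘       
                        
                        
                        
                        
                        
                        


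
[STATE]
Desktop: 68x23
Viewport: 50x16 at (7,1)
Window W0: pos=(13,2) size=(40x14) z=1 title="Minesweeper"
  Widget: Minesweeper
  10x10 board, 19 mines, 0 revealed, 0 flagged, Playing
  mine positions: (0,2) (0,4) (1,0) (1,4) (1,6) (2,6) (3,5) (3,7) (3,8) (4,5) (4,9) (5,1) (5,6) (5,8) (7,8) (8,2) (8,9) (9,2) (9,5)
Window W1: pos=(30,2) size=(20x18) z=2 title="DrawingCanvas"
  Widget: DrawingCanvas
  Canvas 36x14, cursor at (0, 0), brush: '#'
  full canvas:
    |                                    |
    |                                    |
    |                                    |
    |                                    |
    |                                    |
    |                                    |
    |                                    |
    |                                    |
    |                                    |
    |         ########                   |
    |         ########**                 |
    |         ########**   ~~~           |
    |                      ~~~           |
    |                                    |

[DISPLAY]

                                                  
      ┏━━━━━━━━━━━━━━━━┏━━━━━━━━━━━━━━━━━━┓━━┓    
      ┃ Minesweeper    ┃ DrawingCanvas    ┃  ┃    
      ┠────────────────┠──────────────────┨──┨    
      ┃■■■■■■■■■■      ┃+                 ┃  ┃    
      ┃■■■■■■■■■■      ┃                  ┃  ┃    
      ┃■■■■■■■■■■      ┃                  ┃  ┃    
      ┃■■■■■■■■■■      ┃                  ┃  ┃    
      ┃■■■■■■■■■■      ┃                  ┃  ┃    
      ┃■■■■■■■■■■      ┃                  ┃  ┃    
      ┃■■■■■■■■■■      ┃                  ┃  ┃    
      ┃■■■■■■■■■■      ┃                  ┃  ┃    
      ┃■■■■■■■■■■      ┃                  ┃  ┃    
      ┃■■■■■■■■■■      ┃         ######## ┃  ┃    
      ┗━━━━━━━━━━━━━━━━┃         ########*┃━━┛    
                       ┃         ########*┃       


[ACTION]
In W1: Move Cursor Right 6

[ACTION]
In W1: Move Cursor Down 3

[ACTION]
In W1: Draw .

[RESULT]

                                                  
      ┏━━━━━━━━━━━━━━━━┏━━━━━━━━━━━━━━━━━━┓━━┓    
      ┃ Minesweeper    ┃ DrawingCanvas    ┃  ┃    
      ┠────────────────┠──────────────────┨──┨    
      ┃■■■■■■■■■■      ┃                  ┃  ┃    
      ┃■■■■■■■■■■      ┃                  ┃  ┃    
      ┃■■■■■■■■■■      ┃                  ┃  ┃    
      ┃■■■■■■■■■■      ┃      .           ┃  ┃    
      ┃■■■■■■■■■■      ┃                  ┃  ┃    
      ┃■■■■■■■■■■      ┃                  ┃  ┃    
      ┃■■■■■■■■■■      ┃                  ┃  ┃    
      ┃■■■■■■■■■■      ┃                  ┃  ┃    
      ┃■■■■■■■■■■      ┃                  ┃  ┃    
      ┃■■■■■■■■■■      ┃         ######## ┃  ┃    
      ┗━━━━━━━━━━━━━━━━┃         ########*┃━━┛    
                       ┃         ########*┃       


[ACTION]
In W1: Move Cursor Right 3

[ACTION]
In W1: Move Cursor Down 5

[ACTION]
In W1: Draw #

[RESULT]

                                                  
      ┏━━━━━━━━━━━━━━━━┏━━━━━━━━━━━━━━━━━━┓━━┓    
      ┃ Minesweeper    ┃ DrawingCanvas    ┃  ┃    
      ┠────────────────┠──────────────────┨──┨    
      ┃■■■■■■■■■■      ┃                  ┃  ┃    
      ┃■■■■■■■■■■      ┃                  ┃  ┃    
      ┃■■■■■■■■■■      ┃                  ┃  ┃    
      ┃■■■■■■■■■■      ┃      .           ┃  ┃    
      ┃■■■■■■■■■■      ┃                  ┃  ┃    
      ┃■■■■■■■■■■      ┃                  ┃  ┃    
      ┃■■■■■■■■■■      ┃                  ┃  ┃    
      ┃■■■■■■■■■■      ┃                  ┃  ┃    
      ┃■■■■■■■■■■      ┃         #        ┃  ┃    
      ┃■■■■■■■■■■      ┃         ######## ┃  ┃    
      ┗━━━━━━━━━━━━━━━━┃         ########*┃━━┛    
                       ┃         ########*┃       


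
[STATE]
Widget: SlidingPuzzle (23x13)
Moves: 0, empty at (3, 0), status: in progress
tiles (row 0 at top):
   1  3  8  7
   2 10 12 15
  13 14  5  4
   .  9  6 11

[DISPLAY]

┌────┬────┬────┬────┐  
│  1 │  3 │  8 │  7 │  
├────┼────┼────┼────┤  
│  2 │ 10 │ 12 │ 15 │  
├────┼────┼────┼────┤  
│ 13 │ 14 │  5 │  4 │  
├────┼────┼────┼────┤  
│    │  9 │  6 │ 11 │  
└────┴────┴────┴────┘  
Moves: 0               
                       
                       
                       


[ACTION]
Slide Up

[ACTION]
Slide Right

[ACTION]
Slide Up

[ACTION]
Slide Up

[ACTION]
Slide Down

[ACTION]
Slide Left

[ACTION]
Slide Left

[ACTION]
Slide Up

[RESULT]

┌────┬────┬────┬────┐  
│  1 │  3 │  8 │  7 │  
├────┼────┼────┼────┤  
│  2 │ 10 │ 12 │ 15 │  
├────┼────┼────┼────┤  
│ 14 │  5 │  6 │  4 │  
├────┼────┼────┼────┤  
│ 13 │  9 │    │ 11 │  
└────┴────┴────┴────┘  
Moves: 4               
                       
                       
                       


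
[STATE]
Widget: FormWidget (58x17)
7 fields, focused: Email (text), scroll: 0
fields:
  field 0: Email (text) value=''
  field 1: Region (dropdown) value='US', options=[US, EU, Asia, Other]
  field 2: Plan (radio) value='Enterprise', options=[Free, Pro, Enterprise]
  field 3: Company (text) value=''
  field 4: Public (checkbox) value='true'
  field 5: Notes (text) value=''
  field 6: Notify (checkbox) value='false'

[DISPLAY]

> Email:      [                                          ]
  Region:     [US                                       ▼]
  Plan:       ( ) Free  ( ) Pro  (●) Enterprise           
  Company:    [                                          ]
  Public:     [x]                                         
  Notes:      [                                          ]
  Notify:     [ ]                                         
                                                          
                                                          
                                                          
                                                          
                                                          
                                                          
                                                          
                                                          
                                                          
                                                          


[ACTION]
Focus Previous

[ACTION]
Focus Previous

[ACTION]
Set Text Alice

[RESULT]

  Email:      [                                          ]
  Region:     [US                                       ▼]
  Plan:       ( ) Free  ( ) Pro  (●) Enterprise           
  Company:    [                                          ]
  Public:     [x]                                         
> Notes:      [Alice                                     ]
  Notify:     [ ]                                         
                                                          
                                                          
                                                          
                                                          
                                                          
                                                          
                                                          
                                                          
                                                          
                                                          


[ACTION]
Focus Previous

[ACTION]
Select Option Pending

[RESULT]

  Email:      [                                          ]
  Region:     [US                                       ▼]
  Plan:       ( ) Free  ( ) Pro  (●) Enterprise           
  Company:    [                                          ]
> Public:     [x]                                         
  Notes:      [Alice                                     ]
  Notify:     [ ]                                         
                                                          
                                                          
                                                          
                                                          
                                                          
                                                          
                                                          
                                                          
                                                          
                                                          


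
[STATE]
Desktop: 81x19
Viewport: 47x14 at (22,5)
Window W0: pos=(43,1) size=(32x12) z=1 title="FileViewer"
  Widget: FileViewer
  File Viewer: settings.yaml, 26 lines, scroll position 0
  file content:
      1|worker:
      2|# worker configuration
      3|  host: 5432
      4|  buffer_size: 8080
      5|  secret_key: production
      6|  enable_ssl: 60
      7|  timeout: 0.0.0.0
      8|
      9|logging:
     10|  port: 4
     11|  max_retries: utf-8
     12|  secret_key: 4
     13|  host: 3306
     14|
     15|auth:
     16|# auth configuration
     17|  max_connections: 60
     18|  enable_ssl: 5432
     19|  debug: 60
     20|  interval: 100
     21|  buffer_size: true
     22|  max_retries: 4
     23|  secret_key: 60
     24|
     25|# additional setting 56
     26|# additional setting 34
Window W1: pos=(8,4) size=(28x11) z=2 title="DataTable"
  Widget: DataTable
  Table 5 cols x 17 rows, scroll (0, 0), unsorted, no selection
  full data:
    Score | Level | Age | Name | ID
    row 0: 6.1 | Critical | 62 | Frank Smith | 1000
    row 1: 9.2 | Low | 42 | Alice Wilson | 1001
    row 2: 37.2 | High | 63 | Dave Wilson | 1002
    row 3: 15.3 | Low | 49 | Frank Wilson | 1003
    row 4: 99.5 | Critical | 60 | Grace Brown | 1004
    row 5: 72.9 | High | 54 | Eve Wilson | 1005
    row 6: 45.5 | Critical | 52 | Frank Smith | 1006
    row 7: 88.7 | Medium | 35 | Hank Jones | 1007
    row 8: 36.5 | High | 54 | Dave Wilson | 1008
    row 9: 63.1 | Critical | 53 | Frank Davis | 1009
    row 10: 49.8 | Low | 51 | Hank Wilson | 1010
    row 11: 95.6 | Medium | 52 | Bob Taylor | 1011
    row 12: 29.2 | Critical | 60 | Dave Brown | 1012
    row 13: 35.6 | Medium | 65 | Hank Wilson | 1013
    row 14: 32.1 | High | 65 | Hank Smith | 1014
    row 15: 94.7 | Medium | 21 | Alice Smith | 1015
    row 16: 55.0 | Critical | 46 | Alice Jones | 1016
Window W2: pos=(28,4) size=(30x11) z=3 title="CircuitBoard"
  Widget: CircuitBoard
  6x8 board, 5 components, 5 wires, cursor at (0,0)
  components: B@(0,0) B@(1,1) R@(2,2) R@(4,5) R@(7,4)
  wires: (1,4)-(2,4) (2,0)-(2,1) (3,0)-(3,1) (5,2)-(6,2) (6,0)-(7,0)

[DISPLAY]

      ┃ CircuitBoard               ┃guration   
──────┠────────────────────────────┨           
 │Age│┃   0 1 2 3 4 5              ┃ 8080      
─┼───┼┃0  [B]                      ┃production 
l│62 │┃                            ┃60         
 │42 │┃1       B           ·       ┃.0.0       
 │63 │┃                    │       ┃           
 │49 │┃2   · ─ ·   R       ·       ┃━━━━━━━━━━━
l│60 │┃                            ┃           
━━━━━━┗━━━━━━━━━━━━━━━━━━━━━━━━━━━━┛           
                                               
                                               
                                               
                                               


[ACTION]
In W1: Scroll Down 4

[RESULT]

      ┃ CircuitBoard               ┃guration   
──────┠────────────────────────────┨           
 │Age│┃   0 1 2 3 4 5              ┃ 8080      
─┼───┼┃0  [B]                      ┃production 
l│60 │┃                            ┃60         
 │54 │┃1       B           ·       ┃.0.0       
l│52 │┃                    │       ┃           
 │35 │┃2   · ─ ·   R       ·       ┃━━━━━━━━━━━
 │54 │┃                            ┃           
━━━━━━┗━━━━━━━━━━━━━━━━━━━━━━━━━━━━┛           
                                               
                                               
                                               
                                               


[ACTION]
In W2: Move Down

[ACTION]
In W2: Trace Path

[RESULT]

      ┃ CircuitBoard               ┃guration   
──────┠────────────────────────────┨           
 │Age│┃   0 1 2 3 4 5              ┃ 8080      
─┼───┼┃0   B                       ┃production 
l│60 │┃                            ┃60         
 │54 │┃1  [.]  B           ·       ┃.0.0       
l│52 │┃                    │       ┃           
 │35 │┃2   · ─ ·   R       ·       ┃━━━━━━━━━━━
 │54 │┃                            ┃           
━━━━━━┗━━━━━━━━━━━━━━━━━━━━━━━━━━━━┛           
                                               
                                               
                                               
                                               


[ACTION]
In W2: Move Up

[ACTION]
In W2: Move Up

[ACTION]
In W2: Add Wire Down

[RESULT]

      ┃ CircuitBoard               ┃guration   
──────┠────────────────────────────┨           
 │Age│┃   0 1 2 3 4 5              ┃ 8080      
─┼───┼┃0  [B]                      ┃production 
l│60 │┃    │                       ┃60         
 │54 │┃1   ·   B           ·       ┃.0.0       
l│52 │┃                    │       ┃           
 │35 │┃2   · ─ ·   R       ·       ┃━━━━━━━━━━━
 │54 │┃                            ┃           
━━━━━━┗━━━━━━━━━━━━━━━━━━━━━━━━━━━━┛           
                                               
                                               
                                               
                                               


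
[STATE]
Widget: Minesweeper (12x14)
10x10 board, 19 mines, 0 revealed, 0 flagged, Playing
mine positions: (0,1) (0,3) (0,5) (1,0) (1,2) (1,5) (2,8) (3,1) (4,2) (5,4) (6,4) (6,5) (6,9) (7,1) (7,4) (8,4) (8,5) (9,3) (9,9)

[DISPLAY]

■■■■■■■■■■  
■■■■■■■■■■  
■■■■■■■■■■  
■■■■■■■■■■  
■■■■■■■■■■  
■■■■■■■■■■  
■■■■■■■■■■  
■■■■■■■■■■  
■■■■■■■■■■  
■■■■■■■■■■  
            
            
            
            


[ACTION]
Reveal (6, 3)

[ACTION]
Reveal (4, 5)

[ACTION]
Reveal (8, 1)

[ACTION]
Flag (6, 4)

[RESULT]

■■■■■■■■■■  
■■■■■■■■■■  
■■■■■■■■■■  
■■■■■■■■■■  
■■■■■1■■■■  
■■■■■■■■■■  
■■■3⚑■■■■■  
■■■■■■■■■■  
■1■■■■■■■■  
■■■■■■■■■■  
            
            
            
            


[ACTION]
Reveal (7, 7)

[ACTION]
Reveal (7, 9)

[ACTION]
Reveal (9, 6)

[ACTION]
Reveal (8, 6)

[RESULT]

■■■■■■■■■■  
■■■■■■■■■■  
■■■11111■■  
■■■1   111  
■■■211      
■■■■■31 11  
■■■3⚑■1 1■  
■■■■■■2 11  
■1■■■■1 1■  
■■■■■■1 1■  
            
            
            
            


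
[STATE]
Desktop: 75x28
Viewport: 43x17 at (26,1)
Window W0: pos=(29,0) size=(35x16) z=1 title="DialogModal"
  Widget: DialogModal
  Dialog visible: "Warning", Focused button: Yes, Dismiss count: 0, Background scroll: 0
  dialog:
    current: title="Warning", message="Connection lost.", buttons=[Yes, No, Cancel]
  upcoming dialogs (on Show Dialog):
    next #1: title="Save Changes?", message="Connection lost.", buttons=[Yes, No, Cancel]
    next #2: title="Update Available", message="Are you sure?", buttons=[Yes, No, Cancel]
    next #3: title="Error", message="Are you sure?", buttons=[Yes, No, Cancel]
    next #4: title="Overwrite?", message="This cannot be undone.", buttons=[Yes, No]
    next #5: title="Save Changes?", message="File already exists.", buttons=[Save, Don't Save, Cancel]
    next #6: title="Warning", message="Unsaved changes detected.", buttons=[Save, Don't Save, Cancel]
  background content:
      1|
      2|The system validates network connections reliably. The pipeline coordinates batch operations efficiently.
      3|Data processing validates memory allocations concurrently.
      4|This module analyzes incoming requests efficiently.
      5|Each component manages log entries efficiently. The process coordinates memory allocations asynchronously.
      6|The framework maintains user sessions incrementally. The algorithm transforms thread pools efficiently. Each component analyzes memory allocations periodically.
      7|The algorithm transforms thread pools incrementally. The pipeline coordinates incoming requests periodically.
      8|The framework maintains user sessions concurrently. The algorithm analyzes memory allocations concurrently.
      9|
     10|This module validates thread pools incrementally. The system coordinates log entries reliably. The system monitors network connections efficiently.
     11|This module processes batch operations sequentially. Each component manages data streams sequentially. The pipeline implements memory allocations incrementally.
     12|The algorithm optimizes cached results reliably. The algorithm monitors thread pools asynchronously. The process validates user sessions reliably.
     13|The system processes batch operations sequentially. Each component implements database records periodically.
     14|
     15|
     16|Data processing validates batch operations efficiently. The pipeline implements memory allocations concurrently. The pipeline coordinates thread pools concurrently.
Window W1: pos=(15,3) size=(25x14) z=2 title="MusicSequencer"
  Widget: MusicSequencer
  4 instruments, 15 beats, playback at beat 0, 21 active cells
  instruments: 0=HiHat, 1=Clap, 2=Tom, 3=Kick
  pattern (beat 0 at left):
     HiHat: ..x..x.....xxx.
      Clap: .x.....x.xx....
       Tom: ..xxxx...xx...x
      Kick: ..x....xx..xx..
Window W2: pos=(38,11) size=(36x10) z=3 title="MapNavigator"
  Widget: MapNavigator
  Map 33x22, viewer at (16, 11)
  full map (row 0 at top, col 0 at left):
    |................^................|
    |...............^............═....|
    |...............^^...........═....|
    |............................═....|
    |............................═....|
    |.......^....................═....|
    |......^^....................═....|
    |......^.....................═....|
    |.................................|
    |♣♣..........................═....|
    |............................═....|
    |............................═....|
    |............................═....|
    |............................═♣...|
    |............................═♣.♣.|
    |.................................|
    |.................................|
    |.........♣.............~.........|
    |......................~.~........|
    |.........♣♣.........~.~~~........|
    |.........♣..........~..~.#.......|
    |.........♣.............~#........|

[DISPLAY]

   ┃ DialogModal                     ┃     
   ┠─────────────────────────────────┨     
━━━━━━━━━━━━━┓                       ┃     
encer        ┃ validates network conn┃     
─────────────┨ssing validates memory ┃     
45678901234  ┃─────────────────┐g req┃     
·█·····███·  ┃   Warning       │ntrie┃     
···█·██····  ┃onnection lost.  │ sess┃     
██···██···█  ┃s]  No   Cancel  │ead p┃     
···██··██··  ┃─────────────────┘ sess┃     
            ┏━━━━━━━━━━━━━━━━━━━━━━━━━━━━━━
            ┃ MapNavigator                 
            ┠──────────────────────────────
            ┃ .............................
            ┃ ♣♣..........................═
━━━━━━━━━━━━┃ ............................═
            ┃ ................@...........═


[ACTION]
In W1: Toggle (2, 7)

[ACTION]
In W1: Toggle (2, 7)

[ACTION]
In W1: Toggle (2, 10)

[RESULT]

   ┃ DialogModal                     ┃     
   ┠─────────────────────────────────┨     
━━━━━━━━━━━━━┓                       ┃     
encer        ┃ validates network conn┃     
─────────────┨ssing validates memory ┃     
45678901234  ┃─────────────────┐g req┃     
·█·····███·  ┃   Warning       │ntrie┃     
···█·██····  ┃onnection lost.  │ sess┃     
██···█····█  ┃s]  No   Cancel  │ead p┃     
···██··██··  ┃─────────────────┘ sess┃     
            ┏━━━━━━━━━━━━━━━━━━━━━━━━━━━━━━
            ┃ MapNavigator                 
            ┠──────────────────────────────
            ┃ .............................
            ┃ ♣♣..........................═
━━━━━━━━━━━━┃ ............................═
            ┃ ................@...........═


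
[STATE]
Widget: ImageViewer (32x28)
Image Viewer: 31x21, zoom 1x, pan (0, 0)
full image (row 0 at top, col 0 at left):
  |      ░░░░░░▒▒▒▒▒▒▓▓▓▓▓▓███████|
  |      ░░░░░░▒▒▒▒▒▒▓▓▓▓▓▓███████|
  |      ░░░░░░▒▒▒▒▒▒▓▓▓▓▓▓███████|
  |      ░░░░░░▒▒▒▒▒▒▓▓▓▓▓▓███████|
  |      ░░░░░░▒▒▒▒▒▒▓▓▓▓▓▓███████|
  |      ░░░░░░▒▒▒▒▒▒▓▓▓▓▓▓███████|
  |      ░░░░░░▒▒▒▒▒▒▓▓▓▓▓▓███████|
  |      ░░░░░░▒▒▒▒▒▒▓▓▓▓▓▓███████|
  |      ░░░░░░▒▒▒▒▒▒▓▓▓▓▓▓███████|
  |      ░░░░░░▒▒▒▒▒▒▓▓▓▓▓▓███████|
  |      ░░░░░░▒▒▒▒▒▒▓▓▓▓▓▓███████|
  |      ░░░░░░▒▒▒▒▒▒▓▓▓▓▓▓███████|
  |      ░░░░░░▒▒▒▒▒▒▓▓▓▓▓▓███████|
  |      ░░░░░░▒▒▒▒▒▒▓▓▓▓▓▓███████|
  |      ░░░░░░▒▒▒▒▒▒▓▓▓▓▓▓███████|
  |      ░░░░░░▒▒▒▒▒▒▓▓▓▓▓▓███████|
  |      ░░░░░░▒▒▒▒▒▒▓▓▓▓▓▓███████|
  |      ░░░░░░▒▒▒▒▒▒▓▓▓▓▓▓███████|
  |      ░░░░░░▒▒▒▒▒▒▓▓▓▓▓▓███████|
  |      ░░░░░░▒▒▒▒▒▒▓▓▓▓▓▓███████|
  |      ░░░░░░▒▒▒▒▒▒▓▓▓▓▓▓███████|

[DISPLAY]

      ░░░░░░▒▒▒▒▒▒▓▓▓▓▓▓███████ 
      ░░░░░░▒▒▒▒▒▒▓▓▓▓▓▓███████ 
      ░░░░░░▒▒▒▒▒▒▓▓▓▓▓▓███████ 
      ░░░░░░▒▒▒▒▒▒▓▓▓▓▓▓███████ 
      ░░░░░░▒▒▒▒▒▒▓▓▓▓▓▓███████ 
      ░░░░░░▒▒▒▒▒▒▓▓▓▓▓▓███████ 
      ░░░░░░▒▒▒▒▒▒▓▓▓▓▓▓███████ 
      ░░░░░░▒▒▒▒▒▒▓▓▓▓▓▓███████ 
      ░░░░░░▒▒▒▒▒▒▓▓▓▓▓▓███████ 
      ░░░░░░▒▒▒▒▒▒▓▓▓▓▓▓███████ 
      ░░░░░░▒▒▒▒▒▒▓▓▓▓▓▓███████ 
      ░░░░░░▒▒▒▒▒▒▓▓▓▓▓▓███████ 
      ░░░░░░▒▒▒▒▒▒▓▓▓▓▓▓███████ 
      ░░░░░░▒▒▒▒▒▒▓▓▓▓▓▓███████ 
      ░░░░░░▒▒▒▒▒▒▓▓▓▓▓▓███████ 
      ░░░░░░▒▒▒▒▒▒▓▓▓▓▓▓███████ 
      ░░░░░░▒▒▒▒▒▒▓▓▓▓▓▓███████ 
      ░░░░░░▒▒▒▒▒▒▓▓▓▓▓▓███████ 
      ░░░░░░▒▒▒▒▒▒▓▓▓▓▓▓███████ 
      ░░░░░░▒▒▒▒▒▒▓▓▓▓▓▓███████ 
      ░░░░░░▒▒▒▒▒▒▓▓▓▓▓▓███████ 
                                
                                
                                
                                
                                
                                
                                


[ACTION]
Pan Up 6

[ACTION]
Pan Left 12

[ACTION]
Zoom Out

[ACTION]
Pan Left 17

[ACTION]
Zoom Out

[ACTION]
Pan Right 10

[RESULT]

░░▒▒▒▒▒▒▓▓▓▓▓▓███████           
░░▒▒▒▒▒▒▓▓▓▓▓▓███████           
░░▒▒▒▒▒▒▓▓▓▓▓▓███████           
░░▒▒▒▒▒▒▓▓▓▓▓▓███████           
░░▒▒▒▒▒▒▓▓▓▓▓▓███████           
░░▒▒▒▒▒▒▓▓▓▓▓▓███████           
░░▒▒▒▒▒▒▓▓▓▓▓▓███████           
░░▒▒▒▒▒▒▓▓▓▓▓▓███████           
░░▒▒▒▒▒▒▓▓▓▓▓▓███████           
░░▒▒▒▒▒▒▓▓▓▓▓▓███████           
░░▒▒▒▒▒▒▓▓▓▓▓▓███████           
░░▒▒▒▒▒▒▓▓▓▓▓▓███████           
░░▒▒▒▒▒▒▓▓▓▓▓▓███████           
░░▒▒▒▒▒▒▓▓▓▓▓▓███████           
░░▒▒▒▒▒▒▓▓▓▓▓▓███████           
░░▒▒▒▒▒▒▓▓▓▓▓▓███████           
░░▒▒▒▒▒▒▓▓▓▓▓▓███████           
░░▒▒▒▒▒▒▓▓▓▓▓▓███████           
░░▒▒▒▒▒▒▓▓▓▓▓▓███████           
░░▒▒▒▒▒▒▓▓▓▓▓▓███████           
░░▒▒▒▒▒▒▓▓▓▓▓▓███████           
                                
                                
                                
                                
                                
                                
                                


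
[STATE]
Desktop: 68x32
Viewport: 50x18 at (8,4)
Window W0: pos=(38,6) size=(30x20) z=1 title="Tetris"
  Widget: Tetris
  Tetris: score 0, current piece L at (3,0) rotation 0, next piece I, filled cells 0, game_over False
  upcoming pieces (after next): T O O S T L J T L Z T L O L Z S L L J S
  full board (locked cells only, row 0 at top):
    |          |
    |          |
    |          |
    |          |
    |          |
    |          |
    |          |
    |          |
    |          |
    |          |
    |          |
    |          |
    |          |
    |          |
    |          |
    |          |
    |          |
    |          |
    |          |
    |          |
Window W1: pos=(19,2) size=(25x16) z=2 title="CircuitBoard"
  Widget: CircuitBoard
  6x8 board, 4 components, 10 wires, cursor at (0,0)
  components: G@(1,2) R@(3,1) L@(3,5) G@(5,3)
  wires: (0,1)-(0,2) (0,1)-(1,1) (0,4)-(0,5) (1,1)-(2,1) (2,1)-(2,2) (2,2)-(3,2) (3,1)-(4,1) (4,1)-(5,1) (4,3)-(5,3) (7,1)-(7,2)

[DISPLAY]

           ┠───────────────────────┨              
           ┃   0 1 2 3 4 5         ┃              
           ┃0  [.]  · ─ ·       · ─┃━━━━━━━━━━━━━━
           ┃        │              ┃is            
           ┃1       ·   G          ┃──────────────
           ┃        │              ┃     │Next:   
           ┃2       · ─ ·          ┃     │████    
           ┃            │          ┃     │        
           ┃3       R   ·          ┃     │        
           ┃        │              ┃     │        
           ┃4       ·       ·      ┃     │        
           ┃        │       │      ┃     │Score:  
           ┃5       ·       G      ┃     │0       
           ┗━━━━━━━━━━━━━━━━━━━━━━━┛     │        
                              ┃          │        
                              ┃          │        
                              ┃          │        
                              ┃          │        


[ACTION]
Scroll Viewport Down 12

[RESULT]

           ┃4       ·       ·      ┃     │        
           ┃        │       │      ┃     │Score:  
           ┃5       ·       G      ┃     │0       
           ┗━━━━━━━━━━━━━━━━━━━━━━━┛     │        
                              ┃          │        
                              ┃          │        
                              ┃          │        
                              ┃          │        
                              ┃          │        
                              ┃          │        
                              ┃          │        
                              ┗━━━━━━━━━━━━━━━━━━━
                                                  
                                                  
                                                  
                                                  
                                                  
                                                  


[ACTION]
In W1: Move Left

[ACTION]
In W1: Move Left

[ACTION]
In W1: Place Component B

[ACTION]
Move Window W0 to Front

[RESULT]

           ┃4       ·       · ┃          │        
           ┃        │       │ ┃          │Score:  
           ┃5       ·       G ┃          │0       
           ┗━━━━━━━━━━━━━━━━━━┃          │        
                              ┃          │        
                              ┃          │        
                              ┃          │        
                              ┃          │        
                              ┃          │        
                              ┃          │        
                              ┃          │        
                              ┗━━━━━━━━━━━━━━━━━━━
                                                  
                                                  
                                                  
                                                  
                                                  
                                                  
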